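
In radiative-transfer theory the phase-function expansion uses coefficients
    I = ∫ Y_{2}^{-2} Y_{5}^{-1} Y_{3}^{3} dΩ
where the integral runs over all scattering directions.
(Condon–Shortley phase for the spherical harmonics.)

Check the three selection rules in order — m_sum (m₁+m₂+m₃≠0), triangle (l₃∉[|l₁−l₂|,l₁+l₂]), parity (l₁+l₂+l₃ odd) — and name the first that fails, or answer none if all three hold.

none

Σmᵢ = 0  ✓
l₃∈[|l₁−l₂|,l₁+l₂]=[3,7], have l₃=3  ✓
Σlᵢ = 10 ⇒ even  ✓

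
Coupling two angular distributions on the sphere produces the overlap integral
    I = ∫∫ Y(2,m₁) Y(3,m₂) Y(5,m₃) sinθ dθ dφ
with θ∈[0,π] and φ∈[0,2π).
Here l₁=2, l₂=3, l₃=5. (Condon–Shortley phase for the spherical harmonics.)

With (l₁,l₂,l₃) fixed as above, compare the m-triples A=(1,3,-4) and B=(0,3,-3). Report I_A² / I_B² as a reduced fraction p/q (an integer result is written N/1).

3/1

l's match ⇒ only the (l;m) 3-j factors differ between A and B.
A: triangle coeff Δ(2,3,5) = 1/2310; Σ_t [0,0]: t=0:+1/4320 = 1/4320; (3j)²=2/55 [(2 3 5; 1 3 -4)], sign=-1
B: triangle coeff Δ(2,3,5) = 1/2310; Σ_t [0,0]: t=0:+1/2880 = 1/2880; (3j)²=2/165 [(2 3 5; 0 3 -3)], sign=+1
I_A²/I_B² = (2/55)/(2/165) = 3/1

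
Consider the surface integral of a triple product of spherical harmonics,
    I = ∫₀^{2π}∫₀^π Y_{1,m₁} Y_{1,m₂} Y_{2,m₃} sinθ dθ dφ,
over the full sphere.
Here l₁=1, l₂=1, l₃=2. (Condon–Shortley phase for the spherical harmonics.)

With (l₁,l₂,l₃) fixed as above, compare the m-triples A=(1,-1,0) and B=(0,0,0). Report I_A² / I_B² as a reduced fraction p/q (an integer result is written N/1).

1/4

Shared (l₁,l₂,l₃)=(1,1,2): N and (l;000)² cancel in I_A²/I_B².
A: Δ = 0!·2!·2!/5! = 1/30; Racah Σ t=0..0: t=0:+1/4 = 1/4; ⇒ 3j(1 1 2; 1 -1 0)² = 1/30, sgn +1
B: Δ = 0!·2!·2!/5! = 1/30; Racah Σ t=0..0: t=0:+1/1 = 1/1; ⇒ 3j(1 1 2; 0 0 0)² = 2/15, sgn +1
I_A²/I_B² = (1/30)/(2/15) = 1/4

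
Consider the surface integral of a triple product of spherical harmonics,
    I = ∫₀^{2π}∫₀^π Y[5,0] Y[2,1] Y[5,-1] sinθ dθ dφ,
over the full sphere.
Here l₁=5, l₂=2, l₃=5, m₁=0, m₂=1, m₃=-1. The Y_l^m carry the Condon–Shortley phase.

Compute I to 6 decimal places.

Rules hold: Σm=0, L=12 even, 3≤5≤7.
N = 11·5·11 = 605
Δ = 2!·8!·2!/13! = 1/38610
Racah Σ t=0..2: t=0:+1/2880 t=1:−1/576 t=2:+1/2880 = -1/960
⇒ 3j(5 2 5; 0 0 0)² = 10/429, sgn +1
Racah Σ t=1..2: t=1:−1/1152 t=2:+1/1440 = -1/5760
⇒ 3j(5 2 5; 0 1 -1)² = 1/858, sgn -1
4πI² = N·(3j₀)²·(3jₘ)² = 25/1521
I = -1·√(0.0164366/4π) = -0.03616600

-0.036166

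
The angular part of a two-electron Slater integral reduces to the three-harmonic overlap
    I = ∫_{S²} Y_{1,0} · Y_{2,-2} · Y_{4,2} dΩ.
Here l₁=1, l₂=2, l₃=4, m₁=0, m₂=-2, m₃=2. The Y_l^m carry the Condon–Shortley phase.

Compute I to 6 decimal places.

l₃=4 ∉ [1,3] — triangle fails ⇒ I = 0

0.000000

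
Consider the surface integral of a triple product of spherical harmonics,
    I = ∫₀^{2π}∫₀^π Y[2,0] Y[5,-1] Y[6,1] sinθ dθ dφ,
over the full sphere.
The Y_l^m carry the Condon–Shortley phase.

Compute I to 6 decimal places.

L=13 odd ⇒ parity kills the (l;000) factor ⇒ I = 0

0.000000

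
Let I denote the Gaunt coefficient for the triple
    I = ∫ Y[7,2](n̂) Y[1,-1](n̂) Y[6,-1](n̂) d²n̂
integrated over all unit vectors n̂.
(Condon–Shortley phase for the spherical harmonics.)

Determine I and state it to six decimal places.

0.209937

Checks pass: Σm=0; 14 even; l₃=6∈[6,8].
(2·7+1)(2·1+1)(2·6+1) = 585
Δ: 2! 12! 0! / 15! → 1/1365
sum: t=1:−1/518400 = -1/518400
3j²(7 1 6; 0 0 0) = Δ·Π!·Σ² = 7/195  (sign -1)
sum: t=0:+1/1209600 = 1/1209600
3j²(7 1 6; 2 -1 -1) = Δ·Π!·Σ² = 12/455  (sign -1)
combine: 4πI² = 585·7/195·12/455 = 36/65
take √, sign +1: I = 0.20993732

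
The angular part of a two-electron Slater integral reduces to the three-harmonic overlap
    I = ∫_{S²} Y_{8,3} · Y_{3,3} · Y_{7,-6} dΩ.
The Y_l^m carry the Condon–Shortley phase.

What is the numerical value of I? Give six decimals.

m-sum 0 ✓  L=18 even ✓  5≤7≤11 ✓
Π(2lᵢ+1) = 17×7×15 = 1785
triangle coeff Δ(8,3,7) = 1/5290740
Σ_t [1,3]: t=1:−1/7257600 t=2:+1/2073600 t=3:−1/7257600 = 1/4838400
(3j)²=252/20995 [(8 3 7; 0 0 0)], sign=-1
Σ_t [4,4]: t=4:+1/1916006400 = 1/1916006400
(3j)²=5/4522 [(8 3 7; 3 3 -6)], sign=-1
⇒ 4πI² = 1890/79781
I = (+1)√(1890/79781/(4π)) = 0.04341864

0.043419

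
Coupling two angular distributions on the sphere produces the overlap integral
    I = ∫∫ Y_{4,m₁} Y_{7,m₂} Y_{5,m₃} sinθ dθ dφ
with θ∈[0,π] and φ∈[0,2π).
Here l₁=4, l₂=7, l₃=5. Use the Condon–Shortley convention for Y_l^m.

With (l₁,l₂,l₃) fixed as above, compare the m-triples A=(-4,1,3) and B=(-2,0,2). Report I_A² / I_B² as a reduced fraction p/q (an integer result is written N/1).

l's match ⇒ only the (l;m) 3-j factors differ between A and B.
A: triangle coeff Δ(4,7,5) = 1/6126120; Σ_t [6,6]: t=6:+1/2073600 = 1/2073600; (3j)²=392/109395 [(4 7 5; -4 1 3)], sign=+1
B: triangle coeff Δ(4,7,5) = 1/6126120; Σ_t [4,6]: t=4:+1/69120 t=5:−1/172800 t=6:+1/7257600 = 1/113400; (3j)²=512/36465 [(4 7 5; -2 0 2)], sign=-1
I_A²/I_B² = (392/109395)/(512/36465) = 49/192

49/192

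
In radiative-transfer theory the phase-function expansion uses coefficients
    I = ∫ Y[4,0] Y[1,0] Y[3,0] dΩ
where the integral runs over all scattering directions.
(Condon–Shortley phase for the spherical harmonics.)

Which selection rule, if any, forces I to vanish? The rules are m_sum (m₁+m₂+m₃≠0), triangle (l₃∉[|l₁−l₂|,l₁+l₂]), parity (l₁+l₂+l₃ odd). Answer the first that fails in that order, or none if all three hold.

none

Σmᵢ = 0  ✓
l₃∈[|l₁−l₂|,l₁+l₂]=[3,5], have l₃=3  ✓
Σlᵢ = 8 ⇒ even  ✓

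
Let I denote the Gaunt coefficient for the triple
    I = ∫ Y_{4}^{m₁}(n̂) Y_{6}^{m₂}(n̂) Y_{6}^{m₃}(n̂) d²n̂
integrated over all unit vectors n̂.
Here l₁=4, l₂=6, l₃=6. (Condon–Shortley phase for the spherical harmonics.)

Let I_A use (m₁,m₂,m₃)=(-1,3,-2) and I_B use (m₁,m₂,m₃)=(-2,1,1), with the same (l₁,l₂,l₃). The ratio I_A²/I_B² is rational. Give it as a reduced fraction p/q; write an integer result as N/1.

l's match ⇒ only the (l;m) 3-j factors differ between A and B.
A: triangle coeff Δ(4,6,6) = 1/15315300; Σ_t [1,4]: t=1:−1/5806080 t=2:+1/120960 t=3:−1/34560 t=4:+1/103680 = -13/1161216; (3j)²=65/5236 [(4 6 6; -1 3 -2)], sign=-1
B: triangle coeff Δ(4,6,6) = 1/15315300; Σ_t [2,4]: t=2:+1/69120 t=3:−1/20736 t=4:+1/69120 = -1/51840; (3j)²=280/21879 [(4 6 6; -2 1 1)], sign=+1
I_A²/I_B² = (65/5236)/(280/21879) = 1521/1568

1521/1568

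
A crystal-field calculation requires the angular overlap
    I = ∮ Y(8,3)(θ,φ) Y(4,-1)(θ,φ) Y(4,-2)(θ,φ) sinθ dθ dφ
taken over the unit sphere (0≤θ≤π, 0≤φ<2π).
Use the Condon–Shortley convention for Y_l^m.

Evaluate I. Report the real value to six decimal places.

m-sum 0 ✓  L=16 even ✓  4≤4≤12 ✓
Π(2lᵢ+1) = 17×9×9 = 1377
triangle coeff Δ(8,4,4) = 1/218790
Σ_t [4,4]: t=4:+1/331776 = 1/331776
(3j)²=490/21879 [(8 4 4; 0 0 0)], sign=+1
Σ_t [3,3]: t=3:−1/1036800 = -1/1036800
(3j)²=14/663 [(8 4 4; 3 -1 -2)], sign=-1
⇒ 4πI² = 20580/31603
I = (-1)√(20580/31603/(4π)) = -0.22764263

-0.227643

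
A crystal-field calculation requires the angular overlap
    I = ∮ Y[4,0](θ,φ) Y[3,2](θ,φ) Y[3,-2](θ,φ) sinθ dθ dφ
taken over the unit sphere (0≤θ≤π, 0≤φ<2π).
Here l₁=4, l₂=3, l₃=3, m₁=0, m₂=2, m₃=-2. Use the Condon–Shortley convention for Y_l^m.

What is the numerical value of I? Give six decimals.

-0.179515

Rules hold: Σm=0, L=10 even, 1≤3≤7.
N = 9·7·7 = 441
Δ = 4!·4!·2!/11! = 1/34650
Racah Σ t=1..3: t=1:−1/72 t=2:+1/16 t=3:−1/72 = 5/144
⇒ 3j(4 3 3; 0 0 0)² = 2/77, sgn -1
Racah Σ t=3..4: t=3:−1/72 t=4:+1/576 = -7/576
⇒ 3j(4 3 3; 0 2 -2)² = 7/198, sgn +1
4πI² = N·(3j₀)²·(3jₘ)² = 49/121
I = -1·√(0.404959/4π) = -0.17951487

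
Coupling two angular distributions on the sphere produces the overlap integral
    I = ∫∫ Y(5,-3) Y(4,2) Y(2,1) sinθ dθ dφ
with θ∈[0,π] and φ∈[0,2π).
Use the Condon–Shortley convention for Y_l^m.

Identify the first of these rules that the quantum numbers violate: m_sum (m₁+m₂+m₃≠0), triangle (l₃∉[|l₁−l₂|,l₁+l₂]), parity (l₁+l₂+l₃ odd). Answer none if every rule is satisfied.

Σmᵢ = 0  ✓
l₃∈[|l₁−l₂|,l₁+l₂]=[1,9], have l₃=2  ✓
Σlᵢ = 11 ⇒ odd  ✗

parity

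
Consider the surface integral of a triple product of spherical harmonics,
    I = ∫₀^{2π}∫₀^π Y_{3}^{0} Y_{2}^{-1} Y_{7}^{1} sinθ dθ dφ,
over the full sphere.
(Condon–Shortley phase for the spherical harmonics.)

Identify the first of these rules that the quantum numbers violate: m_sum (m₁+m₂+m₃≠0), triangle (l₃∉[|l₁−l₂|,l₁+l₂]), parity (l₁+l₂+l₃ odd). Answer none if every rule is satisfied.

triangle

azimuthal sum: 0 − 1 + 1 = 0  ✓
1 ≤ 7 ≤ 5 (triangle on l)  ✗
L = 3 + 2 + 7 = 12 (even)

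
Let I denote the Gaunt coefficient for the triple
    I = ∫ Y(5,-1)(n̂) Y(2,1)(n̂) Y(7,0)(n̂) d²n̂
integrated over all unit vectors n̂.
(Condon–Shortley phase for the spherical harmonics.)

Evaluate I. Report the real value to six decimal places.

0.177378

Rules hold: Σm=0, L=14 even, 3≤7≤7.
N = 11·5·15 = 825
Δ = 0!·10!·4!/15! = 1/15015
Racah Σ t=0..0: t=0:+1/57600 = 1/57600
⇒ 3j(5 2 7; 0 0 0)² = 21/715, sgn -1
Racah Σ t=0..0: t=0:+1/103680 = 1/103680
⇒ 3j(5 2 7; -1 1 0)² = 7/429, sgn -1
4πI² = N·(3j₀)²·(3jₘ)² = 735/1859
I = +1·√(0.395374/4π) = 0.17737771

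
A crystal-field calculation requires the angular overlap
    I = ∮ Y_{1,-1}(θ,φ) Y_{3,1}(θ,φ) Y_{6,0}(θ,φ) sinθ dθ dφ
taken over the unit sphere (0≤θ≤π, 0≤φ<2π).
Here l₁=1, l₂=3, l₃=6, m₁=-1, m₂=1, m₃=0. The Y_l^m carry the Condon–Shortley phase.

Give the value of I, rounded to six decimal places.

triangle: need 2≤l₃≤4, have 6; I=0

0.000000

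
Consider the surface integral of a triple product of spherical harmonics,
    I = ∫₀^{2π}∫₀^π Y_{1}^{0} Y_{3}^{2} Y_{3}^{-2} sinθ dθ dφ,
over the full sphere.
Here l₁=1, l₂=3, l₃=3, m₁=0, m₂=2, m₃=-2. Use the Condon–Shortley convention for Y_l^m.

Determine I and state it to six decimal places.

0.000000

l₁+l₂+l₃=7 is odd: 3j(l;000)=0 ⇒ I=0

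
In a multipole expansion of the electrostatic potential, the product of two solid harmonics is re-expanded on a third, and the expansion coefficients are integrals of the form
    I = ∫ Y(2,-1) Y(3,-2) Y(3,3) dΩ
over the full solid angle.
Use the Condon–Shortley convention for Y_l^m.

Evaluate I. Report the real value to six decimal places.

-0.210261

Rules hold: Σm=0, L=8 even, 1≤3≤5.
N = 5·7·7 = 245
Δ = 2!·2!·4!/9! = 1/3780
Racah Σ t=0..2: t=0:+1/24 t=1:−1/4 t=2:+1/24 = -1/6
⇒ 3j(2 3 3; 0 0 0)² = 4/105, sgn +1
Racah Σ t=1..1: t=1:−1/48 = -1/48
⇒ 3j(2 3 3; -1 -2 3)² = 5/84, sgn -1
4πI² = N·(3j₀)²·(3jₘ)² = 5/9
I = -1·√(0.555556/4π) = -0.21026104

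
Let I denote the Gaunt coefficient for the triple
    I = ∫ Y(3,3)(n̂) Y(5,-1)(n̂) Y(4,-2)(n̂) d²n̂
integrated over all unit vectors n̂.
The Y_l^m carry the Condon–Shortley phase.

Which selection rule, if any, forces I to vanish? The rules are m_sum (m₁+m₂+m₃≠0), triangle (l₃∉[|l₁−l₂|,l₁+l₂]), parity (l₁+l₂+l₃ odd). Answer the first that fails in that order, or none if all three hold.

none

azimuthal sum: 3 − 1 − 2 = 0  ✓
2 ≤ 4 ≤ 8 (triangle on l)  ✓
L = 3 + 5 + 4 = 12 (even)  ✓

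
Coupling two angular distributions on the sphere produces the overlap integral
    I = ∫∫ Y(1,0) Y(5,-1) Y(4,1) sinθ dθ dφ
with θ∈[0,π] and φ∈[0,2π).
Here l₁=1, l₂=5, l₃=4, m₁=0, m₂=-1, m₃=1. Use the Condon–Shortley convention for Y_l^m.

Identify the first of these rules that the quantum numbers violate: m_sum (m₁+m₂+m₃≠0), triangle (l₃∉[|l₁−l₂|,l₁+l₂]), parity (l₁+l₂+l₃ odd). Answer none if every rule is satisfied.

m₁+m₂+m₃ = 0 − 1 + 1 = 0  ✓
triangle: |1−5|=4 ≤ l₃=4 ≤ 1+5=6  ✓
parity: l₁+l₂+l₃ = 10 is even  ✓

none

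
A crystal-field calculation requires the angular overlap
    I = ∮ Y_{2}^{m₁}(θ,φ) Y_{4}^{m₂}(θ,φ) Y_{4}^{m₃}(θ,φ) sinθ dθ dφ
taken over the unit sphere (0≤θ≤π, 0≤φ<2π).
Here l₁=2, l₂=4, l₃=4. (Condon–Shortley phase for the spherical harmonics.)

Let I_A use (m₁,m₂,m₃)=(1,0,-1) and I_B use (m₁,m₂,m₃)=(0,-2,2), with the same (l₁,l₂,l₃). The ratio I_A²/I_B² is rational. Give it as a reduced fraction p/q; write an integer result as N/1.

15/32

l's match ⇒ only the (l;m) 3-j factors differ between A and B.
A: triangle coeff Δ(2,4,4) = 1/13860; Σ_t [0,1]: t=0:+1/96 t=1:−1/72 = -1/288; (3j)²=1/462 [(2 4 4; 1 0 -1)], sign=+1
B: triangle coeff Δ(2,4,4) = 1/13860; Σ_t [0,2]: t=0:+1/192 t=1:−1/120 t=2:+1/2880 = -1/360; (3j)²=16/3465 [(2 4 4; 0 -2 2)], sign=-1
I_A²/I_B² = (1/462)/(16/3465) = 15/32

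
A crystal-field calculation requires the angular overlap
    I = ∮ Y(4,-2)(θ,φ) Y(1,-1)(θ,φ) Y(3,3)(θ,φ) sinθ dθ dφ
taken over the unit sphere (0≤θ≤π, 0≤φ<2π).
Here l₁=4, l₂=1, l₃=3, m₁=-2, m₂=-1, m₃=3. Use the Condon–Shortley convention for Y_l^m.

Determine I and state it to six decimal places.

Checks pass: Σm=0; 8 even; l₃=3∈[3,5].
(2·4+1)(2·1+1)(2·3+1) = 189
Δ: 2! 6! 0! / 9! → 1/252
sum: t=1:−1/36 = -1/36
3j²(4 1 3; 0 0 0) = Δ·Π!·Σ² = 4/63  (sign +1)
sum: t=0:+1/1440 = 1/1440
3j²(4 1 3; -2 -1 3) = Δ·Π!·Σ² = 1/252  (sign +1)
combine: 4πI² = 189·4/63·1/252 = 1/21
take √, sign +1: I = 0.06155813

0.061558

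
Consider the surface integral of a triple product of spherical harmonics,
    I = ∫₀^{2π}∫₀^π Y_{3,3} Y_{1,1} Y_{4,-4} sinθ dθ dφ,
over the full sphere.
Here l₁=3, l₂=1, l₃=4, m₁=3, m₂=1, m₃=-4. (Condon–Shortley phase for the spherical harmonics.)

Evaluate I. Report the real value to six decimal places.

0.325735

m-sum 0 ✓  L=8 even ✓  2≤4≤4 ✓
Π(2lᵢ+1) = 7×3×9 = 189
triangle coeff Δ(3,1,4) = 1/252
Σ_t [0,0]: t=0:+1/36 = 1/36
(3j)²=4/63 [(3 1 4; 0 0 0)], sign=+1
Σ_t [0,0]: t=0:+1/1440 = 1/1440
(3j)²=1/9 [(3 1 4; 3 1 -4)], sign=+1
⇒ 4πI² = 4/3
I = (+1)√(4/3/(4π)) = 0.32573501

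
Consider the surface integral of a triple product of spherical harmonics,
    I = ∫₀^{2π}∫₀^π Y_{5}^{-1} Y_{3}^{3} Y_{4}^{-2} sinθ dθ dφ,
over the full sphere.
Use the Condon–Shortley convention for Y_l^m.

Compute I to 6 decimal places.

0.143662

Checks pass: Σm=0; 12 even; l₃=4∈[2,8].
(2·5+1)(2·3+1)(2·4+1) = 693
Δ: 4! 6! 2! / 13! → 1/180180
sum: t=1:−1/576 t=2:+1/144 t=3:−1/576 = 1/288
3j²(5 3 4; 0 0 0) = Δ·Π!·Σ² = 20/1001  (sign +1)
sum: t=4:+1/2304 = 1/2304
3j²(5 3 4; -1 3 -2) = Δ·Π!·Σ² = 75/4004  (sign +1)
combine: 4πI² = 693·20/1001·75/4004 = 3375/13013
take √, sign +1: I = 0.14366244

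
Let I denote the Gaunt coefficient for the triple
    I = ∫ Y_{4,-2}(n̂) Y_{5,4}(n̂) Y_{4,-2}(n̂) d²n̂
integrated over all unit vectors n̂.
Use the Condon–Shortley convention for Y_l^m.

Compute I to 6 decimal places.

l₁+l₂+l₃=13 is odd: 3j(l;000)=0 ⇒ I=0

0.000000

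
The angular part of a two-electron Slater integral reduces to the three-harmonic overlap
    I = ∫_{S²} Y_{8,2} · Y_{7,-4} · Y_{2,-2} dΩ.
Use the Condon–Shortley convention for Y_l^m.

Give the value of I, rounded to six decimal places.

Σmᵢ = -4 ≠ 0, so the φ-integral vanishes; I = 0

0.000000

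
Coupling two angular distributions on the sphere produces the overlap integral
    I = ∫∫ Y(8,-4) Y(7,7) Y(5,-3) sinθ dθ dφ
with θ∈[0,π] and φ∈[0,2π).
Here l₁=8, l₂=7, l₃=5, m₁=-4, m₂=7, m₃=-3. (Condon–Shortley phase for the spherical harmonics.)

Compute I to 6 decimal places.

0.099372

m-sum 0 ✓  L=20 even ✓  1≤5≤15 ✓
Π(2lᵢ+1) = 17×15×11 = 2805
triangle coeff Δ(8,7,5) = 1/814773960
Σ_t [3,7]: t=3:−1/87091200 t=4:+1/4976640 t=5:−1/2073600 t=6:+1/4976640 t=7:−1/87091200 = -1/9676800
(3j)²=360/46189 [(8 7 5; 0 0 0)], sign=+1
Σ_t [10,10]: t=10:+1/4180377600 = 1/4180377600
(3j)²=11/1938 [(8 7 5; -4 7 -3)], sign=+1
⇒ 4πI² = 9900/79781
I = (+1)√(9900/79781/(4π)) = 0.09937175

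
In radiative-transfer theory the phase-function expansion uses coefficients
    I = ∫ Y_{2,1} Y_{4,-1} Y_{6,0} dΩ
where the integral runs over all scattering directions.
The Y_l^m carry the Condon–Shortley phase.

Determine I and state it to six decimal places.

m-sum 0 ✓  L=12 even ✓  2≤6≤6 ✓
Π(2lᵢ+1) = 5×9×13 = 585
triangle coeff Δ(2,4,6) = 1/6435
Σ_t [0,0]: t=0:+1/2304 = 1/2304
(3j)²=5/143 [(2 4 6; 0 0 0)], sign=+1
Σ_t [0,0]: t=0:+1/4320 = 1/4320
(3j)²=8/429 [(2 4 6; 1 -1 0)], sign=+1
⇒ 4πI² = 600/1573
I = (+1)√(600/1573/(4π)) = 0.17422334

0.174223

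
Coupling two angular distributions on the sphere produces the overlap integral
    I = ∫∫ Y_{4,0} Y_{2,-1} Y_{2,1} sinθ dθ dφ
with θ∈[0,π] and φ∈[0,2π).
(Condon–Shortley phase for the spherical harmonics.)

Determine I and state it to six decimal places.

0.161197

m-sum 0 ✓  L=8 even ✓  2≤2≤6 ✓
Π(2lᵢ+1) = 9×5×5 = 225
triangle coeff Δ(4,2,2) = 1/630
Σ_t [2,2]: t=2:+1/16 = 1/16
(3j)²=2/35 [(4 2 2; 0 0 0)], sign=+1
Σ_t [1,1]: t=1:−1/36 = -1/36
(3j)²=8/315 [(4 2 2; 0 -1 1)], sign=+1
⇒ 4πI² = 16/49
I = (+1)√(16/49/(4π)) = 0.16119702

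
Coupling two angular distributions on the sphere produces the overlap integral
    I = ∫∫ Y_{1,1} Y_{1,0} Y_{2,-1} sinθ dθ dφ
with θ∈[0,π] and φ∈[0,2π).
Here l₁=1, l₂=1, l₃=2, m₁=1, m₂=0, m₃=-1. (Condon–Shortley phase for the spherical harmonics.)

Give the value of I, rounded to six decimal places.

-0.218510

Checks pass: Σm=0; 4 even; l₃=2∈[0,2].
(2·1+1)(2·1+1)(2·2+1) = 45
Δ: 0! 2! 2! / 5! → 1/30
sum: t=0:+1/1 = 1/1
3j²(1 1 2; 0 0 0) = Δ·Π!·Σ² = 2/15  (sign +1)
sum: t=0:+1/2 = 1/2
3j²(1 1 2; 1 0 -1) = Δ·Π!·Σ² = 1/10  (sign -1)
combine: 4πI² = 45·2/15·1/10 = 3/5
take √, sign -1: I = -0.21850969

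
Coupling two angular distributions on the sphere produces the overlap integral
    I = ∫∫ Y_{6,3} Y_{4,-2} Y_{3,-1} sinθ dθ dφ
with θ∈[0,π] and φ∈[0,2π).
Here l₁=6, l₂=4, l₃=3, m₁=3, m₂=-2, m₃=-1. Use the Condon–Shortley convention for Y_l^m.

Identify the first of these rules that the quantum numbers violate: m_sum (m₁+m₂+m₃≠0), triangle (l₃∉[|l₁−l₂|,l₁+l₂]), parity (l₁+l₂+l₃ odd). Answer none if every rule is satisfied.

azimuthal sum: 3 − 2 − 1 = 0  ✓
2 ≤ 3 ≤ 10 (triangle on l)  ✓
L = 6 + 4 + 3 = 13 (odd)  ✗

parity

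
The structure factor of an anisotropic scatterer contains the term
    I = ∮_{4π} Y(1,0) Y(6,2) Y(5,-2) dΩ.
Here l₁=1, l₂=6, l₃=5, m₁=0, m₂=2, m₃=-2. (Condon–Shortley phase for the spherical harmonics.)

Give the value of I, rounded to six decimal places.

0.231133

Checks pass: Σm=0; 12 even; l₃=5∈[5,7].
(2·1+1)(2·6+1)(2·5+1) = 429
Δ: 2! 0! 10! / 13! → 1/858
sum: t=1:−1/14400 = -1/14400
3j²(1 6 5; 0 0 0) = Δ·Π!·Σ² = 6/143  (sign +1)
sum: t=1:−1/30240 = -1/30240
3j²(1 6 5; 0 2 -2) = Δ·Π!·Σ² = 16/429  (sign +1)
combine: 4πI² = 429·6/143·16/429 = 96/143
take √, sign +1: I = 0.23113338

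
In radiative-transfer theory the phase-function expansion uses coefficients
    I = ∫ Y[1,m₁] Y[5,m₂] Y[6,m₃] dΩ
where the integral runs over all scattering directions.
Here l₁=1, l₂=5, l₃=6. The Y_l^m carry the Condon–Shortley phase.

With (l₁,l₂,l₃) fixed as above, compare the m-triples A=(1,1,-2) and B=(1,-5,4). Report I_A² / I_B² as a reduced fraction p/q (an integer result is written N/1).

28/1

l's match ⇒ only the (l;m) 3-j factors differ between A and B.
A: triangle coeff Δ(1,5,6) = 1/858; Σ_t [0,0]: t=0:+1/34560 = 1/34560; (3j)²=14/429 [(1 5 6; 1 1 -2)], sign=+1
B: triangle coeff Δ(1,5,6) = 1/858; Σ_t [0,0]: t=0:+1/7257600 = 1/7257600; (3j)²=1/858 [(1 5 6; 1 -5 4)], sign=+1
I_A²/I_B² = (14/429)/(1/858) = 28/1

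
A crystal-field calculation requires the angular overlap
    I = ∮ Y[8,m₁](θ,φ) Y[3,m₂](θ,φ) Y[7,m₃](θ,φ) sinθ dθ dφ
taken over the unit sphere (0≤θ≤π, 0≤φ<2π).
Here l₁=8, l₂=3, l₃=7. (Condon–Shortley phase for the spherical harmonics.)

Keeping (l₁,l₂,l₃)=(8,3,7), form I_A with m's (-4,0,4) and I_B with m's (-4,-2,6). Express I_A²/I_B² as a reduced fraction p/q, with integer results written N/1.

Same 8,3,7: normalisation and zero-m 3j drop out of the ratio.
A: Δ: 4! 12! 2! / 19! → 1/5290740; sum: t=1:−1/479001600 t=2:+1/29030400 t=3:−1/26127360 = -17/2874009600; 3j²(8 3 7; -4 0 4) = Δ·Π!·Σ² = 17/25935  (sign +1)
B: Δ: 4! 12! 2! / 19! → 1/5290740; sum: t=0:+1/11496038400 t=1:−1/479001600 = -23/11496038400; 3j²(8 3 7; -4 -2 6) = Δ·Π!·Σ² = 529/81396  (sign +1)
I_A²/I_B² = (17/25935)/(529/81396) = 3468/34385

3468/34385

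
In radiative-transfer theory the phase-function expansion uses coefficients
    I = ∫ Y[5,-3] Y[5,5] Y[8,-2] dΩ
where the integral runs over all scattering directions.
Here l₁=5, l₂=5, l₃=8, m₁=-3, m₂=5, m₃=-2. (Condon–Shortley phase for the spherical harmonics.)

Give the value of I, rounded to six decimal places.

-0.051300

Rules hold: Σm=0, L=18 even, 0≤8≤10.
N = 11·11·17 = 2057
Δ = 2!·8!·8!/19! = 1/37413090
Racah Σ t=0..2: t=0:+1/1036800 t=1:−1/331776 t=2:+1/1036800 = -1/921600
⇒ 3j(5 5 8; 0 0 0)² = 490/46189, sgn -1
Racah Σ t=2..2: t=2:+1/116121600 = 1/116121600
⇒ 3j(5 5 8; -3 5 -2)² = 70/46189, sgn +1
4πI² = N·(3j₀)²·(3jₘ)² = 34300/1037153
I = -1·√(0.0330713/4π) = -0.05130040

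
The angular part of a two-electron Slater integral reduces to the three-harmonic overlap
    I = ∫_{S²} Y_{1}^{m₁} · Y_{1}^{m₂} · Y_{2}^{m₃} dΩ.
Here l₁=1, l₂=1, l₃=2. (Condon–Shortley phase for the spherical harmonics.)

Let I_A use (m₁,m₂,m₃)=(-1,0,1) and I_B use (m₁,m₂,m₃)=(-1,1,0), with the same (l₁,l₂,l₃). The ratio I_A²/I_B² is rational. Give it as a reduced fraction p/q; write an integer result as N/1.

3/1

Same 1,1,2: normalisation and zero-m 3j drop out of the ratio.
A: Δ: 0! 2! 2! / 5! → 1/30; sum: t=0:+1/2 = 1/2; 3j²(1 1 2; -1 0 1) = Δ·Π!·Σ² = 1/10  (sign -1)
B: Δ: 0! 2! 2! / 5! → 1/30; sum: t=0:+1/4 = 1/4; 3j²(1 1 2; -1 1 0) = Δ·Π!·Σ² = 1/30  (sign +1)
I_A²/I_B² = (1/10)/(1/30) = 3/1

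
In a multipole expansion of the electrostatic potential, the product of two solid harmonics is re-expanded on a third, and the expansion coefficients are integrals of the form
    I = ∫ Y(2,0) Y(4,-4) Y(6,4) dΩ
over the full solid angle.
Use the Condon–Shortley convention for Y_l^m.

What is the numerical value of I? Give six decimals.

0.106690

Checks pass: Σm=0; 12 even; l₃=6∈[2,6].
(2·2+1)(2·4+1)(2·6+1) = 585
Δ: 0! 4! 8! / 13! → 1/6435
sum: t=0:+1/2304 = 1/2304
3j²(2 4 6; 0 0 0) = Δ·Π!·Σ² = 5/143  (sign +1)
sum: t=0:+1/161280 = 1/161280
3j²(2 4 6; 0 -4 4) = Δ·Π!·Σ² = 1/143  (sign +1)
combine: 4πI² = 585·5/143·1/143 = 225/1573
take √, sign +1: I = 0.10668957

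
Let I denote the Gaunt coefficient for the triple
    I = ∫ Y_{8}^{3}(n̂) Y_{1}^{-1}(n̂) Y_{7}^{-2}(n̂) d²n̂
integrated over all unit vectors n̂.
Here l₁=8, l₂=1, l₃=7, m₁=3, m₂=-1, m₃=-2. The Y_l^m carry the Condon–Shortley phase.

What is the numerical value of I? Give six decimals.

-0.226917

Checks pass: Σm=0; 16 even; l₃=7∈[7,9].
(2·8+1)(2·1+1)(2·7+1) = 765
Δ: 2! 14! 0! / 17! → 1/2040
sum: t=1:−1/25401600 = -1/25401600
3j²(8 1 7; 0 0 0) = Δ·Π!·Σ² = 8/255  (sign +1)
sum: t=0:+1/87091200 = 1/87091200
3j²(8 1 7; 3 -1 -2) = Δ·Π!·Σ² = 11/408  (sign -1)
combine: 4πI² = 765·8/255·11/408 = 11/17
take √, sign -1: I = -0.22691696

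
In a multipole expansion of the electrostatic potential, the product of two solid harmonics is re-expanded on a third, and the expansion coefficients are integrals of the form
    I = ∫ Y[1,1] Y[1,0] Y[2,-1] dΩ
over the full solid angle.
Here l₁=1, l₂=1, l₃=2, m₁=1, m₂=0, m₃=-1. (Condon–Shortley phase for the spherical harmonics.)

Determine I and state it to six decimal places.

-0.218510

Checks pass: Σm=0; 4 even; l₃=2∈[0,2].
(2·1+1)(2·1+1)(2·2+1) = 45
Δ: 0! 2! 2! / 5! → 1/30
sum: t=0:+1/1 = 1/1
3j²(1 1 2; 0 0 0) = Δ·Π!·Σ² = 2/15  (sign +1)
sum: t=0:+1/2 = 1/2
3j²(1 1 2; 1 0 -1) = Δ·Π!·Σ² = 1/10  (sign -1)
combine: 4πI² = 45·2/15·1/10 = 3/5
take √, sign -1: I = -0.21850969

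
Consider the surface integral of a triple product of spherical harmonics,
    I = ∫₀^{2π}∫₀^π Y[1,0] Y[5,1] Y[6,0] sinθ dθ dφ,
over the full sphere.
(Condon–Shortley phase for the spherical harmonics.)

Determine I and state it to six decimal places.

0.000000

Σmᵢ = 1 ≠ 0, so the φ-integral vanishes; I = 0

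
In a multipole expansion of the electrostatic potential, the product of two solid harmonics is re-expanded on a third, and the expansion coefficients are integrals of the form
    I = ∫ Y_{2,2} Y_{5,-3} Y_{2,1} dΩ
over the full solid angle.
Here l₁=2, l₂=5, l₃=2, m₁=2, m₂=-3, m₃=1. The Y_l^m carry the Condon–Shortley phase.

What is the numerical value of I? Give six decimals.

|2−5|≤2≤2+5 violated ⇒ I = 0

0.000000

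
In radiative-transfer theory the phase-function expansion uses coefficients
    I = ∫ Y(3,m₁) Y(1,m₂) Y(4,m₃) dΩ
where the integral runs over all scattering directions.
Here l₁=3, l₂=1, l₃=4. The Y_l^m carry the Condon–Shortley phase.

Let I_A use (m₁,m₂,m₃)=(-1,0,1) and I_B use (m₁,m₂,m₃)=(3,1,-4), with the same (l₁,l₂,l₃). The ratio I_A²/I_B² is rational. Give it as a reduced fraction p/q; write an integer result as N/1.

15/28

Shared (l₁,l₂,l₃)=(3,1,4): N and (l;000)² cancel in I_A²/I_B².
A: Δ = 0!·6!·2!/9! = 1/252; Racah Σ t=0..0: t=0:+1/48 = 1/48; ⇒ 3j(3 1 4; -1 0 1)² = 5/84, sgn -1
B: Δ = 0!·6!·2!/9! = 1/252; Racah Σ t=0..0: t=0:+1/1440 = 1/1440; ⇒ 3j(3 1 4; 3 1 -4)² = 1/9, sgn +1
I_A²/I_B² = (5/84)/(1/9) = 15/28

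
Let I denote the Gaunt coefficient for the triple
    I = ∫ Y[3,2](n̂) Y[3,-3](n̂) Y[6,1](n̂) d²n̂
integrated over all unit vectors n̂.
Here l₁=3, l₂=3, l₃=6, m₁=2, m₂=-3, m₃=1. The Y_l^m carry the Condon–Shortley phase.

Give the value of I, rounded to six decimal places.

-0.031364

m-sum 0 ✓  L=12 even ✓  0≤6≤6 ✓
Π(2lᵢ+1) = 7×7×13 = 637
triangle coeff Δ(3,3,6) = 1/12012
Σ_t [0,0]: t=0:+1/1296 = 1/1296
(3j)²=100/3003 [(3 3 6; 0 0 0)], sign=+1
Σ_t [0,0]: t=0:+1/86400 = 1/86400
(3j)²=1/1716 [(3 3 6; 2 -3 1)], sign=-1
⇒ 4πI² = 175/14157
I = (-1)√(175/14157/(4π)) = -0.03136379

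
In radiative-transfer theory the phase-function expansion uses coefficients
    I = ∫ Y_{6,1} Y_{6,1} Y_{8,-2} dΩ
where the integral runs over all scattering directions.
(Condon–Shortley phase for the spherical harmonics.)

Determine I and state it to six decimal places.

Checks pass: Σm=0; 20 even; l₃=8∈[0,12].
(2·6+1)(2·6+1)(2·8+1) = 2873
Δ: 4! 8! 8! / 21! → 1/1309458150
sum: t=0:+1/49766400 t=1:−1/3110400 t=2:+1/1327104 t=3:−1/3110400 t=4:+1/49766400 = 1/6635520
3j²(6 6 8; 0 0 0) = Δ·Π!·Σ² = 350/46189  (sign +1)
sum: t=0:+1/87091200 t=1:−1/4976640 t=2:+1/2073600 t=3:−1/4976640 t=4:+1/87091200 = 1/9676800
3j²(6 6 8; 1 1 -2) = Δ·Π!·Σ² = 360/46189  (sign +1)
combine: 4πI² = 2873·350/46189·360/46189 = 126000/742577
take √, sign +1: I = 0.11620093

0.116201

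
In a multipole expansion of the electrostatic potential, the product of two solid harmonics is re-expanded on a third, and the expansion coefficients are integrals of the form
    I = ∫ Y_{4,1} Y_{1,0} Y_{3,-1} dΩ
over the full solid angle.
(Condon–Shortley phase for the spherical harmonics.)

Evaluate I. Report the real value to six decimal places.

m-sum 0 ✓  L=8 even ✓  3≤3≤5 ✓
Π(2lᵢ+1) = 9×3×7 = 189
triangle coeff Δ(4,1,3) = 1/252
Σ_t [1,1]: t=1:−1/36 = -1/36
(3j)²=4/63 [(4 1 3; 0 0 0)], sign=+1
Σ_t [1,1]: t=1:−1/48 = -1/48
(3j)²=5/84 [(4 1 3; 1 0 -1)], sign=-1
⇒ 4πI² = 5/7
I = (-1)√(5/7/(4π)) = -0.23841361

-0.238414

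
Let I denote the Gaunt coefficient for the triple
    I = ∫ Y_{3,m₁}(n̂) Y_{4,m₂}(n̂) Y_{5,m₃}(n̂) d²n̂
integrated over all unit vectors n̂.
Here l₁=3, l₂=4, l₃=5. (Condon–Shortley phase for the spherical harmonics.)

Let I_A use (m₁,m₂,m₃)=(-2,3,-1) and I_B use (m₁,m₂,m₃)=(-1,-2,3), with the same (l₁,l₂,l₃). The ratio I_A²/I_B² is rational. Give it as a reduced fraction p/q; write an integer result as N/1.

Shared (l₁,l₂,l₃)=(3,4,5): N and (l;000)² cancel in I_A²/I_B².
A: Δ = 2!·4!·6!/13! = 1/180180; Racah Σ t=1..2: t=1:−1/17280 t=2:+1/1440 = 11/17280; ⇒ 3j(3 4 5; -2 3 -1)² = 11/468, sgn +1
B: Δ = 2!·4!·6!/13! = 1/180180; Racah Σ t=0..2: t=0:+1/2304 t=1:−1/720 t=2:+1/5760 = -1/1280; ⇒ 3j(3 4 5; -1 -2 3)² = 27/1430, sgn -1
I_A²/I_B² = (11/468)/(27/1430) = 605/486

605/486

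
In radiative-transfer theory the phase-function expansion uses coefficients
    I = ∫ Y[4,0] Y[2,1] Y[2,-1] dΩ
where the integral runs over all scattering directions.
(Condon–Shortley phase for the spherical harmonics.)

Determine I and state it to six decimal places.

Rules hold: Σm=0, L=8 even, 2≤2≤6.
N = 9·5·5 = 225
Δ = 4!·4!·0!/9! = 1/630
Racah Σ t=2..2: t=2:+1/16 = 1/16
⇒ 3j(4 2 2; 0 0 0)² = 2/35, sgn +1
Racah Σ t=3..3: t=3:−1/36 = -1/36
⇒ 3j(4 2 2; 0 1 -1)² = 8/315, sgn +1
4πI² = N·(3j₀)²·(3jₘ)² = 16/49
I = +1·√(0.326531/4π) = 0.16119702

0.161197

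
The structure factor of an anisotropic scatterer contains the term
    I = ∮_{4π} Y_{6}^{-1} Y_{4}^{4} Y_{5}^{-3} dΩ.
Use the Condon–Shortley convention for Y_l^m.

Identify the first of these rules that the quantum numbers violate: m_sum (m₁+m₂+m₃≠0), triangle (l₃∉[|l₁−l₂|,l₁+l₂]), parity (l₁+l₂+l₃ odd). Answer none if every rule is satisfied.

m₁+m₂+m₃ = -1 + 4 − 3 = 0  ✓
triangle: |6−4|=2 ≤ l₃=5 ≤ 6+4=10  ✓
parity: l₁+l₂+l₃ = 15 is odd  ✗

parity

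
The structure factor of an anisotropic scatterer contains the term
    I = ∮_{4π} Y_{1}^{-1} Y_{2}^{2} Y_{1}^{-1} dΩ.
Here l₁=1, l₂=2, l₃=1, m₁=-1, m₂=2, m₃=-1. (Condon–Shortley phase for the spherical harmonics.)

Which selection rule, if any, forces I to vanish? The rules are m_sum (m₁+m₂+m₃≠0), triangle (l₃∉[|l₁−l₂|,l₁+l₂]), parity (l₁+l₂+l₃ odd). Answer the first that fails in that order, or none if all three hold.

none

azimuthal sum: -1 + 2 − 1 = 0  ✓
1 ≤ 1 ≤ 3 (triangle on l)  ✓
L = 1 + 2 + 1 = 4 (even)  ✓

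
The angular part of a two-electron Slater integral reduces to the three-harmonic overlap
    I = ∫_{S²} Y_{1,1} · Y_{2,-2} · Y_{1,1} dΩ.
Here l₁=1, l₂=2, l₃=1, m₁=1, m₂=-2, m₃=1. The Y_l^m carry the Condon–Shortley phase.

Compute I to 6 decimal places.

m-sum 0 ✓  L=4 even ✓  1≤1≤3 ✓
Π(2lᵢ+1) = 3×5×3 = 45
triangle coeff Δ(1,2,1) = 1/30
Σ_t [1,1]: t=1:−1/1 = -1/1
(3j)²=2/15 [(1 2 1; 0 0 0)], sign=+1
Σ_t [0,0]: t=0:+1/4 = 1/4
(3j)²=1/5 [(1 2 1; 1 -2 1)], sign=+1
⇒ 4πI² = 6/5
I = (+1)√(6/5/(4π)) = 0.30901936

0.309019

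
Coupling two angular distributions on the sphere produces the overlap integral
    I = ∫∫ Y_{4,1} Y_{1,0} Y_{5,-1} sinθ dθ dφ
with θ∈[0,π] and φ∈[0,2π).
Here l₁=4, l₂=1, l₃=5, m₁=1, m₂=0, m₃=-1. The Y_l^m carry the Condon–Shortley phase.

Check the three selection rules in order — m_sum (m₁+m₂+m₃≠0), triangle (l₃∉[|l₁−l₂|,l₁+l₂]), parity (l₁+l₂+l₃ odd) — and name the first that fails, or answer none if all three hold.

none

m₁+m₂+m₃ = 1 + 0 − 1 = 0  ✓
triangle: |4−1|=3 ≤ l₃=5 ≤ 4+1=5  ✓
parity: l₁+l₂+l₃ = 10 is even  ✓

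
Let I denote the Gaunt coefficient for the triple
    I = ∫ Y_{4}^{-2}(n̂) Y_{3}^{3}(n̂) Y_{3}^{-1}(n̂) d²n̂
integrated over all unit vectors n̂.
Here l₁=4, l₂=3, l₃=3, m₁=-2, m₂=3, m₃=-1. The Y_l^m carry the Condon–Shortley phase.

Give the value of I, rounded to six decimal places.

Checks pass: Σm=0; 10 even; l₃=3∈[1,7].
(2·4+1)(2·3+1)(2·3+1) = 441
Δ: 4! 4! 2! / 11! → 1/34650
sum: t=1:−1/72 t=2:+1/16 t=3:−1/72 = 5/144
3j²(4 3 3; 0 0 0) = Δ·Π!·Σ² = 2/77  (sign -1)
sum: t=4:+1/192 = 1/192
3j²(4 3 3; -2 3 -1) = Δ·Π!·Σ² = 3/77  (sign +1)
combine: 4πI² = 441·2/77·3/77 = 54/121
take √, sign -1: I = -0.18845135

-0.188451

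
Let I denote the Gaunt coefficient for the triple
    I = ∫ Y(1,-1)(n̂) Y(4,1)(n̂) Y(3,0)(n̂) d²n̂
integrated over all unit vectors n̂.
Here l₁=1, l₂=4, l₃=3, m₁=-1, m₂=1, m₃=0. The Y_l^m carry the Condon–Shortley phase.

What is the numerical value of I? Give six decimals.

m-sum 0 ✓  L=8 even ✓  3≤3≤5 ✓
Π(2lᵢ+1) = 3×9×7 = 189
triangle coeff Δ(1,4,3) = 1/252
Σ_t [1,1]: t=1:−1/36 = -1/36
(3j)²=4/63 [(1 4 3; 0 0 0)], sign=+1
Σ_t [2,2]: t=2:+1/72 = 1/72
(3j)²=5/126 [(1 4 3; -1 1 0)], sign=-1
⇒ 4πI² = 10/21
I = (-1)√(10/21/(4π)) = -0.19466390

-0.194664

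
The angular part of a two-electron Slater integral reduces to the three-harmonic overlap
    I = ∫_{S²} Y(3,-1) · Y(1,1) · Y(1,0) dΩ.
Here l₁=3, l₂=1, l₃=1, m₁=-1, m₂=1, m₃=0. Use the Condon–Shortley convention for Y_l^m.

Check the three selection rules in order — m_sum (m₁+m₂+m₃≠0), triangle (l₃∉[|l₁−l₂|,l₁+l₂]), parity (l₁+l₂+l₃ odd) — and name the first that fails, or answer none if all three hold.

triangle

Σmᵢ = 0  ✓
l₃∈[|l₁−l₂|,l₁+l₂]=[2,4], have l₃=1  ✗
Σlᵢ = 5 ⇒ odd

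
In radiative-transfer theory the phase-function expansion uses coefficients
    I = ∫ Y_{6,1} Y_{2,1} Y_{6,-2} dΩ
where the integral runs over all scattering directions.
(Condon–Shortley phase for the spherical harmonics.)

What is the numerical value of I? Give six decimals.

0.088837

Checks pass: Σm=0; 14 even; l₃=6∈[4,8].
(2·6+1)(2·2+1)(2·6+1) = 845
Δ: 2! 10! 2! / 15! → 1/90090
sum: t=0:+1/69120 t=1:−1/14400 t=2:+1/69120 = -7/172800
3j²(6 2 6; 0 0 0) = Δ·Π!·Σ² = 14/715  (sign -1)
sum: t=1:−1/34560 t=2:+1/60480 = -1/80640
3j²(6 2 6; 1 1 -2) = Δ·Π!·Σ² = 6/1001  (sign -1)
combine: 4πI² = 845·14/715·6/1001 = 12/121
take √, sign +1: I = 0.08883682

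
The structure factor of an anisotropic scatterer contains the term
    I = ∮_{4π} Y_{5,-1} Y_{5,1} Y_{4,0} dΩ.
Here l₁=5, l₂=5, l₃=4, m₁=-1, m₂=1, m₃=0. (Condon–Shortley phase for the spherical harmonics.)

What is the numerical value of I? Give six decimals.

Checks pass: Σm=0; 14 even; l₃=4∈[0,10].
(2·5+1)(2·5+1)(2·4+1) = 1089
Δ: 6! 4! 4! / 15! → 1/3153150
sum: t=1:−1/69120 t=2:+1/1728 t=3:−1/576 t=4:+1/1728 t=5:−1/69120 = -7/11520
3j²(5 5 4; 0 0 0) = Δ·Π!·Σ² = 2/143  (sign -1)
sum: t=2:+1/27648 t=3:−1/1296 t=4:+1/768 t=5:−1/4320 t=6:+1/414720 = 7/20736
3j²(5 5 4; -1 1 0) = Δ·Π!·Σ² = 8/1287  (sign +1)
combine: 4πI² = 1089·2/143·8/1287 = 16/169
take √, sign -1: I = -0.08679840

-0.086798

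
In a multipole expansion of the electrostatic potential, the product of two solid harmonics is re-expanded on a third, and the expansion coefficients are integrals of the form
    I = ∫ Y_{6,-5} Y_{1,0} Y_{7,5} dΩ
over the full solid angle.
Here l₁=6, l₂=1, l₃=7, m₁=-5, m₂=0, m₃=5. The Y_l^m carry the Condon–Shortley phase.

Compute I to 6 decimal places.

Rules hold: Σm=0, L=14 even, 5≤7≤7.
N = 13·3·15 = 585
Δ = 0!·12!·2!/15! = 1/1365
Racah Σ t=0..0: t=0:+1/518400 = 1/518400
⇒ 3j(6 1 7; 0 0 0)² = 7/195, sgn -1
Racah Σ t=0..0: t=0:+1/39916800 = 1/39916800
⇒ 3j(6 1 7; -5 0 5)² = 8/455, sgn +1
4πI² = N·(3j₀)²·(3jₘ)² = 24/65
I = -1·√(0.369231/4π) = -0.17141310

-0.171413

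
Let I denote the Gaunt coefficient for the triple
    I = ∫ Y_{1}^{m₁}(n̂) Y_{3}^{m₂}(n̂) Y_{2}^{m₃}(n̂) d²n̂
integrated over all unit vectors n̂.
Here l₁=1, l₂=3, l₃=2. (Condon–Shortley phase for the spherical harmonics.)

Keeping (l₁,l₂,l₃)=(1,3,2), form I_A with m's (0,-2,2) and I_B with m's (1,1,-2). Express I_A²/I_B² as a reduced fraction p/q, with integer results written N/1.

Same 1,3,2: normalisation and zero-m 3j drop out of the ratio.
A: Δ: 2! 0! 4! / 7! → 1/105; sum: t=1:−1/24 = -1/24; 3j²(1 3 2; 0 -2 2) = Δ·Π!·Σ² = 1/21  (sign -1)
B: Δ: 2! 0! 4! / 7! → 1/105; sum: t=0:+1/48 = 1/48; 3j²(1 3 2; 1 1 -2) = Δ·Π!·Σ² = 1/105  (sign +1)
I_A²/I_B² = (1/21)/(1/105) = 5/1

5/1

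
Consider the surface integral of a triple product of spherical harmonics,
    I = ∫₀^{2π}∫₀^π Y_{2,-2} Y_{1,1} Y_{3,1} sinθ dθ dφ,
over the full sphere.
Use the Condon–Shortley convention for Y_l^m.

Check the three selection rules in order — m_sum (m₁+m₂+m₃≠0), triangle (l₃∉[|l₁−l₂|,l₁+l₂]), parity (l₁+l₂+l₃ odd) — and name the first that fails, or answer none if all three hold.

azimuthal sum: -2 + 1 + 1 = 0  ✓
1 ≤ 3 ≤ 3 (triangle on l)  ✓
L = 2 + 1 + 3 = 6 (even)  ✓

none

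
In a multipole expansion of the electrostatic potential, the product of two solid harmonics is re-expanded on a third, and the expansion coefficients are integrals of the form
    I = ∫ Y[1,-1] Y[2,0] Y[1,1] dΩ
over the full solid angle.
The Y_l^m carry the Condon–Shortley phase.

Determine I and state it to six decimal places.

0.126157

Rules hold: Σm=0, L=4 even, 1≤1≤3.
N = 3·5·3 = 45
Δ = 2!·0!·2!/5! = 1/30
Racah Σ t=1..1: t=1:−1/1 = -1/1
⇒ 3j(1 2 1; 0 0 0)² = 2/15, sgn +1
Racah Σ t=2..2: t=2:+1/4 = 1/4
⇒ 3j(1 2 1; -1 0 1)² = 1/30, sgn +1
4πI² = N·(3j₀)²·(3jₘ)² = 1/5
I = +1·√(0.2/4π) = 0.12615663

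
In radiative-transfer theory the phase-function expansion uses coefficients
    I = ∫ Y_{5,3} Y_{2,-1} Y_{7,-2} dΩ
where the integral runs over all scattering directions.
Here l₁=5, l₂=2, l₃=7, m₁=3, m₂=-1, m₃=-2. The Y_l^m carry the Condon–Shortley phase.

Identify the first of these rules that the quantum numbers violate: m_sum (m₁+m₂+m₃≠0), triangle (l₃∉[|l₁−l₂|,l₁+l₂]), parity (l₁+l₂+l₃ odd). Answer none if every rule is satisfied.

none

Σmᵢ = 0  ✓
l₃∈[|l₁−l₂|,l₁+l₂]=[3,7], have l₃=7  ✓
Σlᵢ = 14 ⇒ even  ✓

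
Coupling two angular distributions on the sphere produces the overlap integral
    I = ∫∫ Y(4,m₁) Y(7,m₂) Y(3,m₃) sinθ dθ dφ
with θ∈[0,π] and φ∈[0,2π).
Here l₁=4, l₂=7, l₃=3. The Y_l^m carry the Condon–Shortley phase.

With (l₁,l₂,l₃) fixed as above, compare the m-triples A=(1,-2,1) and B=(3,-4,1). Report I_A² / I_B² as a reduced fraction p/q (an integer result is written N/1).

14/11

l's match ⇒ only the (l;m) 3-j factors differ between A and B.
A: triangle coeff Δ(4,7,3) = 1/45045; Σ_t [3,3]: t=3:−1/34560 = -1/34560; (3j)²=4/143 [(4 7 3; 1 -2 1)], sign=-1
B: triangle coeff Δ(4,7,3) = 1/45045; Σ_t [1,1]: t=1:−1/241920 = -1/241920; (3j)²=2/91 [(4 7 3; 3 -4 1)], sign=-1
I_A²/I_B² = (4/143)/(2/91) = 14/11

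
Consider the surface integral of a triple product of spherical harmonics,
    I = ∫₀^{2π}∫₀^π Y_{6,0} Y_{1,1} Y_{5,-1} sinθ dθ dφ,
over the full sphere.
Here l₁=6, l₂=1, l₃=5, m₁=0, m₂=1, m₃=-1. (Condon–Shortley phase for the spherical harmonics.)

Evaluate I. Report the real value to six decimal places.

Checks pass: Σm=0; 12 even; l₃=5∈[5,7].
(2·6+1)(2·1+1)(2·5+1) = 429
Δ: 2! 10! 0! / 13! → 1/858
sum: t=1:−1/14400 = -1/14400
3j²(6 1 5; 0 0 0) = Δ·Π!·Σ² = 6/143  (sign +1)
sum: t=2:+1/34560 = 1/34560
3j²(6 1 5; 0 1 -1) = Δ·Π!·Σ² = 5/286  (sign +1)
combine: 4πI² = 429·6/143·5/286 = 45/143
take √, sign +1: I = 0.15824621

0.158246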